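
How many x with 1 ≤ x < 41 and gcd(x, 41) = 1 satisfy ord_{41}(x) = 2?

1

φ(41) = 41 − 1 = 40 = 2^3 · 5.
Since (Z/41Z)^× is cyclic of order 40, the number of elements of order d is φ(d) when d | 40 and 0 otherwise.
2 | 40, and φ(2) = 2 − 1 = 1.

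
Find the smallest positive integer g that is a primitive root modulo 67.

2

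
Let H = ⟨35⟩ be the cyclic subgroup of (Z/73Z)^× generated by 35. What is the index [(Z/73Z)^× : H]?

2

By Lagrange's theorem, ord_73(35) divides φ(73) = 73 − 1 = 72 = 2^3 · 3^2.
Divisors of 72: 1, 2, 3, 4, 6, 8, 9, 12, 18, 24, 36, 72.
Test each divisor d:
35^1 ≡ 35 (mod 73)
35^2 ≡ 57 (mod 73)
35^3 ≡ 24 (mod 73)
35^4 ≡ 37 (mod 73)
35^6 ≡ 65 (mod 73)
35^8 ≡ 55 (mod 73)
35^9 ≡ 27 (mod 73)
35^12 ≡ 64 (mod 73)
35^18 ≡ 72 (mod 73)
35^24 ≡ 8 (mod 73)
35^36 ≡ 1 (mod 73) ✓
The order of 35 is 36, so the subgroup it generates has 36 elements.
[(Z/73Z)^× : ⟨35⟩] = 72/36 = 2.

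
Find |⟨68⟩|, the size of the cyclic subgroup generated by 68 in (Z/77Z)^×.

The order of 68 must divide φ(77) = φ(7·11) = (7−1)·(11−1) = 6·10 = 60 = 2^2 · 3 · 5.
Divisors of 60: 1, 2, 3, 4, 5, 6, 10, 12, 15, 20, 30, 60.
Evaluate successive powers at the divisors of 60:
68^1 ≡ 68 (mod 77)
68^2 ≡ 4 (mod 77)
68^3 ≡ 41 (mod 77)
68^4 ≡ 16 (mod 77)
68^5 ≡ 10 (mod 77)
68^6 ≡ 64 (mod 77)
68^10 ≡ 23 (mod 77)
68^12 ≡ 15 (mod 77)
68^15 ≡ 76 (mod 77)
68^20 ≡ 67 (mod 77)
68^30 ≡ 1 (mod 77) ✓
Hence ord(68) = 30.

30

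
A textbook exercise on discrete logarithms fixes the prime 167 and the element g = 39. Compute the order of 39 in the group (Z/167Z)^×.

166

The order of 39 must divide φ(167) = 167 − 1 = 166 = 2 · 83.
Divisors of 166: 1, 2, 83, 166.
Compute 39^d (mod 167) for the divisors d until we hit 1:
39^1 ≡ 39
39^2 ≡ 18
39^83 ≡ 166
39^166 ≡ 1
The smallest such exponent is 166, so the order of 39 is 166.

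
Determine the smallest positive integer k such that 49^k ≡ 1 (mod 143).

30

By Lagrange's theorem, ord_143(49) divides φ(143) = φ(11·13) = (11−1)·(13−1) = 10·12 = 120 = 2^3 · 3 · 5.
Divisors of 120: 1, 2, 3, 4, 5, 6, 8, 10, 12, 15, 20, 24, 30, 40, 60, 120.
Test each divisor d:
49^1 ≡ 49
49^2 ≡ 113
49^3 ≡ 103
49^4 ≡ 42
49^5 ≡ 56
49^6 ≡ 27
49^8 ≡ 48
49^10 ≡ 133
49^12 ≡ 14
49^15 ≡ 12
49^20 ≡ 100
49^24 ≡ 53
49^30 ≡ 1
Therefore the multiplicative order of 49 modulo 143 is 30.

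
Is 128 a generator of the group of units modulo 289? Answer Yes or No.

No

φ(289) = φ(17^2) = 17·(17−1) = 272 = 2^4 · 17.
128 is a primitive root mod 289 iff 128^(φ(289)/q) ≢ 1 for every prime q | φ(289), i.e. q ∈ {2, 17}.
128^136 ≡ 1 (mod 289)  [q = 2: ≡ 1 ✗]
128^16 ≡ 103 (mod 289)  [q = 17: ≢ 1 ✓]
The check at q = 2 fails, so 128 generates a proper subgroup.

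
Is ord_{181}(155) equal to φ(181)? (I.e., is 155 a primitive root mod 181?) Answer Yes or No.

No

φ(181) = 181 − 1 = 180 = 2^2 · 3^2 · 5.
An element g generates (Z/181Z)^× iff g^(180/q) ≢ 1 (mod 181) for each prime q ∈ {2, 3, 5}.
155^90 ≡ 180 (mod 181)  [q = 2: ≢ 1 ✓]
155^60 ≡ 1 (mod 181)  [q = 3: ≡ 1 ✗]
155^36 ≡ 1 (mod 181)  [q = 5: ≡ 1 ✗]
155^60 ≡ 1 shows ord(155) | 60, strictly less than φ(181); not a primitive root.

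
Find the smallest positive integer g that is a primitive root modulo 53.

2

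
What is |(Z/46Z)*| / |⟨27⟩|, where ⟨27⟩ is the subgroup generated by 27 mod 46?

2

The order of 27 must divide φ(46) = φ(2)·φ(23) = 1·22 = 22 = 2 · 11.
Divisors of 22: 1, 2, 11, 22.
Evaluate successive powers at the divisors of 22:
27^1 ≡ 27 (mod 46)
27^2 ≡ 39 (mod 46)
27^11 ≡ 1 (mod 46) ✓
Thus |⟨27⟩| = ord(27) = 11.
Index = |(Z/46Z)^×| / |⟨27⟩| = 22 / 11 = 2.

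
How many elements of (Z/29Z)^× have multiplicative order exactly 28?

12

φ(29) = 29 − 1 = 28 = 2^2 · 7.
Since (Z/29Z)^× is cyclic of order 28, the number of elements of order d is φ(d) when d | 28 and 0 otherwise.
28 = 2^2 · 7 divides 28, and φ(28) = 12.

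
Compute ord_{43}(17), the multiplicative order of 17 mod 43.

By Lagrange's theorem, ord_43(17) divides φ(43) = 43 − 1 = 42 = 2 · 3 · 7.
Divisors of 42: 1, 2, 3, 6, 7, 14, 21, 42.
Compute 17^d (mod 43) for the divisors d until we hit 1:
17^1 ≡ 17
17^2 ≡ 31
17^3 ≡ 11
17^6 ≡ 35
17^7 ≡ 36
17^14 ≡ 6
17^21 ≡ 1
So ord_43(17) = 21.

21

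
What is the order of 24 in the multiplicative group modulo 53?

13

ord(24) | φ(53) = 53 − 1 = 52 = 2^2 · 13.
Divisors of 52: 1, 2, 4, 13, 26, 52.
Check 24^d mod 53 for each divisor in increasing order:
24^1 ≡ 24
24^2 ≡ 46
24^4 ≡ 49
24^13 ≡ 1
Therefore the multiplicative order of 24 modulo 53 is 13.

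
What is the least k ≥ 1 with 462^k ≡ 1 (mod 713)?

165

ord(462) | φ(713) = φ(23·31) = (23−1)·(31−1) = 22·30 = 660 = 2^2 · 3 · 5 · 11.
Divisors of 660: 1, 2, 3, 4, 5, 6, 10, 11, 12, 15, 20, 22, 30, 33, 44, 55, 60, 66, 110, 132, 165, 220, 330, 660.
Compute 462^d (mod 713) for the divisors d until we hit 1:
462^1 ≡ 462 (mod 713)
462^2 ≡ 257 (mod 713)
462^3 ≡ 376 (mod 713)
462^4 ≡ 453 (mod 713)
462^5 ≡ 377 (mod 713)
462^6 ≡ 202 (mod 713)
462^10 ≡ 242 (mod 713)
462^11 ≡ 576 (mod 713)
462^12 ≡ 163 (mod 713)
462^15 ≡ 683 (mod 713)
462^20 ≡ 98 (mod 713)
462^22 ≡ 231 (mod 713)
462^30 ≡ 187 (mod 713)
462^33 ≡ 438 (mod 713)
462^44 ≡ 599 (mod 713)
462^55 ≡ 645 (mod 713)
462^60 ≡ 32 (mod 713)
462^66 ≡ 47 (mod 713)
462^110 ≡ 346 (mod 713)
462^132 ≡ 70 (mod 713)
462^165 ≡ 1 (mod 713) ✓
So ord_713(462) = 165.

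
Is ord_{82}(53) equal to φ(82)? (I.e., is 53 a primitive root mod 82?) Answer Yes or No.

Yes

φ(82) = φ(2)·φ(41) = 1·40 = 40 = 2^3 · 5.
53 is a primitive root mod 82 iff 53^(φ(82)/q) ≢ 1 for every prime q | φ(82), i.e. q ∈ {2, 5}.
53^20 ≡ 81 (mod 82)  [q = 2: ≢ 1 ✓]
53^8 ≡ 59 (mod 82)  [q = 5: ≢ 1 ✓]
All checks pass, so 53 has order 40 and is a primitive root modulo 82.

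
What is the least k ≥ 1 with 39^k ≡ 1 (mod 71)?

14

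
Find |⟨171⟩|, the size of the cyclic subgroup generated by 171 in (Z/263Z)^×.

262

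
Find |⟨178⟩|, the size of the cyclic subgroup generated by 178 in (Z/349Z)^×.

58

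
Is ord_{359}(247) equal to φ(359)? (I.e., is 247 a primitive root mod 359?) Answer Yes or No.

No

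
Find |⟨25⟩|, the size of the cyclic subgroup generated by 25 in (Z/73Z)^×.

36

Since 25 ∈ (Z/73Z)^×, its order divides φ(73) = 73 − 1 = 72 = 2^3 · 3^2.
Divisors of 72: 1, 2, 3, 4, 6, 8, 9, 12, 18, 24, 36, 72.
Test each divisor d:
25^1 ≡ 25 (mod 73)
25^2 ≡ 41 (mod 73)
25^3 ≡ 3 (mod 73)
25^4 ≡ 2 (mod 73)
25^6 ≡ 9 (mod 73)
25^8 ≡ 4 (mod 73)
25^9 ≡ 27 (mod 73)
25^12 ≡ 8 (mod 73)
25^18 ≡ 72 (mod 73)
25^24 ≡ 64 (mod 73)
25^36 ≡ 1 (mod 73) ✓
The smallest such exponent is 36, so the order of 25 is 36.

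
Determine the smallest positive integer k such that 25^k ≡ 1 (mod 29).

7

By Lagrange's theorem, ord_29(25) divides φ(29) = 29 − 1 = 28 = 2^2 · 7.
Divisors of 28: 1, 2, 4, 7, 14, 28.
Compute 25^d (mod 29) for the divisors d until we hit 1:
25^1 ≡ 25 (mod 29)
25^2 ≡ 16 (mod 29)
25^4 ≡ 24 (mod 29)
25^7 ≡ 1 (mod 29) ✓
Therefore the multiplicative order of 25 modulo 29 is 7.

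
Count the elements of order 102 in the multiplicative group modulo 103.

φ(103) = 103 − 1 = 102 = 2 · 3 · 17.
Since (Z/103Z)^× is cyclic of order 102, the number of elements of order d is φ(d) when d | 102 and 0 otherwise.
102 = 2 · 3 · 17 divides 102, and φ(102) = 32.

32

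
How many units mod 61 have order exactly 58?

φ(61) = 61 − 1 = 60 = 2^2 · 3 · 5.
(Z/61Z)^× is cyclic (|G| = 60); a cyclic group of order m has exactly φ(d) elements of each order d | m, and none otherwise.
Since 58 ∤ 60, the count is 0.

0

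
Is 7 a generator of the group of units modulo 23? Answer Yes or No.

Yes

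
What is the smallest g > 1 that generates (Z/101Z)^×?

2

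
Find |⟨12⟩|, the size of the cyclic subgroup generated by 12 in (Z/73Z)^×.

36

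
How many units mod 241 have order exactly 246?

0

φ(241) = 241 − 1 = 240 = 2^4 · 3 · 5.
In a cyclic group of order 240, there are φ(d) elements of order d for each divisor d of 240, and zero for non-divisors.
Since 246 ∤ 240, the count is 0.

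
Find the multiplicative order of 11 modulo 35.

The order of 11 must divide φ(35) = φ(5·7) = (5−1)·(7−1) = 4·6 = 24 = 2^3 · 3.
Divisors of 24: 1, 2, 3, 4, 6, 8, 12, 24.
Test each divisor d:
11^1 ≡ 11
11^2 ≡ 16
11^3 ≡ 1
Therefore the multiplicative order of 11 modulo 35 is 3.

3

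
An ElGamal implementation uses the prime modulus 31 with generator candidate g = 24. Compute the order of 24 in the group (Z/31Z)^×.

30

By Lagrange's theorem, ord_31(24) divides φ(31) = 31 − 1 = 30 = 2 · 3 · 5.
Divisors of 30: 1, 2, 3, 5, 6, 10, 15, 30.
Evaluate successive powers at the divisors of 30:
24^1 ≡ 24 (mod 31)
24^2 ≡ 18 (mod 31)
24^3 ≡ 29 (mod 31)
24^5 ≡ 26 (mod 31)
24^6 ≡ 4 (mod 31)
24^10 ≡ 25 (mod 31)
24^15 ≡ 30 (mod 31)
24^30 ≡ 1 (mod 31) ✓
So ord_31(24) = 30.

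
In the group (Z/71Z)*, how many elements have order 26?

0

φ(71) = 71 − 1 = 70 = 2 · 5 · 7.
(Z/71Z)^× is cyclic (|G| = 70); a cyclic group of order m has exactly φ(d) elements of each order d | m, and none otherwise.
Since 26 ∤ 70, the count is 0.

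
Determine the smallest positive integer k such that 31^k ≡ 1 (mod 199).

99

By Lagrange's theorem, ord_199(31) divides φ(199) = 199 − 1 = 198 = 2 · 3^2 · 11.
Divisors of 198: 1, 2, 3, 6, 9, 11, 18, 22, 33, 66, 99, 198.
Test each divisor d:
31^1 ≡ 31
31^2 ≡ 165
31^3 ≡ 140
31^6 ≡ 98
31^9 ≡ 188
31^11 ≡ 175
31^18 ≡ 121
31^22 ≡ 178
31^33 ≡ 106
31^66 ≡ 92
31^99 ≡ 1
Hence ord(31) = 99.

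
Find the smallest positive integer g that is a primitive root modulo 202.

3

φ(202) = φ(2)·φ(101) = 1·100 = 100 = 2^2 · 5^2.
Test candidates g = 2, 3, … against the prime factors q ∈ {2, 5} of φ(202): g is a generator iff g^(100/q) ≢ 1 for every such q.
g = 2: gcd(2, 202) = 2 > 1, not a unit — skip.
g = 3: 3^50 ≡ 201; 3^20 ≡ 185 — none is 1, so 3 is a primitive root.
Hence the least primitive root of 202 is 3.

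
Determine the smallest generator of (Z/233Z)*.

3

φ(233) = 233 − 1 = 232 = 2^3 · 29.
Test candidates g = 2, 3, … against the prime factors q ∈ {2, 29} of φ(233): g is a generator iff g^(232/q) ≢ 1 for every such q.
g = 2: 2^116 ≡ 1 — hits 1, so not a primitive root.
g = 3: 3^116 ≡ 232; 3^8 ≡ 37 — none is 1, so 3 is a primitive root.
So 3 is the smallest generator of (Z/233Z)^×.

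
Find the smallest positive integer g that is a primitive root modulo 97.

φ(97) = 97 − 1 = 96 = 2^5 · 3.
g is a primitive root iff g^(96/q) ≢ 1 (mod 97) for each prime q ∈ {2, 3}.
g = 2: 2^48 ≡ 1 — hits 1, so not a primitive root.
g = 3: 3^48 ≡ 1 — hits 1, so not a primitive root.
g = 4: 4^48 ≡ 1 — hits 1, so not a primitive root.
g = 5: 5^48 ≡ 96; 5^32 ≡ 35 — none is 1, so 5 is a primitive root.
Hence the least primitive root of 97 is 5.

5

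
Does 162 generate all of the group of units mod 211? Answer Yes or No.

φ(211) = 211 − 1 = 210 = 2 · 3 · 5 · 7.
Test 162^(210/q) mod 211 for each prime factor q of 210:
162^105 ≡ 210 (mod 211)  [q = 2: ≢ 1 ✓]
162^70 ≡ 14 (mod 211)  [q = 3: ≢ 1 ✓]
162^42 ≡ 188 (mod 211)  [q = 5: ≢ 1 ✓]
162^30 ≡ 199 (mod 211)  [q = 7: ≢ 1 ✓]
Every test exponent gives a nontrivial residue, hence 162 generates the full group.

Yes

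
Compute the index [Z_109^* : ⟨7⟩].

By Lagrange's theorem, ord_109(7) divides φ(109) = 109 − 1 = 108 = 2^2 · 3^3.
Divisors of 108: 1, 2, 3, 4, 6, 9, 12, 18, 27, 36, 54, 108.
Test each divisor d:
7^1 ≡ 7 (mod 109)
7^2 ≡ 49 (mod 109)
7^3 ≡ 16 (mod 109)
7^4 ≡ 3 (mod 109)
7^6 ≡ 38 (mod 109)
7^9 ≡ 63 (mod 109)
7^12 ≡ 27 (mod 109)
7^18 ≡ 45 (mod 109)
7^27 ≡ 1 (mod 109) ✓
Thus |⟨7⟩| = ord(7) = 27.
Index = |(Z/109Z)^×| / |⟨7⟩| = 108 / 27 = 4.

4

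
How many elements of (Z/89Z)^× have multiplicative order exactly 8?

4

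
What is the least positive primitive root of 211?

2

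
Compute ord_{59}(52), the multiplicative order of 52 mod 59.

58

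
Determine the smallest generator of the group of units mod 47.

5

φ(47) = 47 − 1 = 46 = 2 · 23.
Test candidates g = 2, 3, … against the prime factors q ∈ {2, 23} of φ(47): g is a generator iff g^(46/q) ≢ 1 for every such q.
g = 2: 2^23 ≡ 1 — hits 1, so not a primitive root.
g = 3: 3^23 ≡ 1 — hits 1, so not a primitive root.
g = 4: 4^23 ≡ 1 — hits 1, so not a primitive root.
g = 5: 5^23 ≡ 46; 5^2 ≡ 25 — none is 1, so 5 is a primitive root.
So 5 is the smallest generator of (Z/47Z)^×.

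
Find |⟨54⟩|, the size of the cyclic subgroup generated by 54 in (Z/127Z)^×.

42

ord(54) | φ(127) = 127 − 1 = 126 = 2 · 3^2 · 7.
Divisors of 126: 1, 2, 3, 6, 7, 9, 14, 18, 21, 42, 63, 126.
Compute 54^d (mod 127) for the divisors d until we hit 1:
54^1 ≡ 54 (mod 127)
54^2 ≡ 122 (mod 127)
54^3 ≡ 111 (mod 127)
54^6 ≡ 2 (mod 127)
54^7 ≡ 108 (mod 127)
54^9 ≡ 95 (mod 127)
54^14 ≡ 107 (mod 127)
54^18 ≡ 8 (mod 127)
54^21 ≡ 126 (mod 127)
54^42 ≡ 1 (mod 127) ✓
Hence ord(54) = 42.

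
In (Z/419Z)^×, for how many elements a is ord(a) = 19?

18

φ(419) = 419 − 1 = 418 = 2 · 11 · 19.
Since (Z/419Z)^× is cyclic of order 418, the number of elements of order d is φ(d) when d | 418 and 0 otherwise.
19 | 418, and φ(19) = 19 − 1 = 18.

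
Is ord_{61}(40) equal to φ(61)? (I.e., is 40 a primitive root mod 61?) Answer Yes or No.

No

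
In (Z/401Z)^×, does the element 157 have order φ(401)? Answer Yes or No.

φ(401) = 401 − 1 = 400 = 2^4 · 5^2.
It suffices to check that the order of 157 is not a proper divisor of 400: compute 157^(400/q) for q ∈ {2, 5}.
157^200 ≡ 400 (mod 401)  [q = 2: ≢ 1 ✓]
157^80 ≡ 1 (mod 401)  [q = 5: ≡ 1 ✗]
Since 157^80 ≡ 1, the order of 157 divides 80 < 400, so 157 is not a primitive root.

No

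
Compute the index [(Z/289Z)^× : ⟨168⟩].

2

The order of 168 must divide φ(289) = φ(17^2) = 17·(17−1) = 272 = 2^4 · 17.
Divisors of 272: 1, 2, 4, 8, 16, 17, 34, 68, 136, 272.
Check 168^d mod 289 for each divisor in increasing order:
168^1 ≡ 168 (mod 289)
168^2 ≡ 191 (mod 289)
168^4 ≡ 67 (mod 289)
168^8 ≡ 154 (mod 289)
168^16 ≡ 18 (mod 289)
168^17 ≡ 134 (mod 289)
168^34 ≡ 38 (mod 289)
168^68 ≡ 288 (mod 289)
168^136 ≡ 1 (mod 289) ✓
The order of 168 is 136, so the subgroup it generates has 136 elements.
[(Z/289Z)^× : ⟨168⟩] = 272/136 = 2.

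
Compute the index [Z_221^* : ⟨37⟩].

4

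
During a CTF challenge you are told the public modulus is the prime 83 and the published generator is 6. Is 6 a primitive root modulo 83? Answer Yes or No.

Yes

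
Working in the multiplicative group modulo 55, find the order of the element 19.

By Lagrange's theorem, ord_55(19) divides φ(55) = φ(5·11) = (5−1)·(11−1) = 4·10 = 40 = 2^3 · 5.
Divisors of 40: 1, 2, 4, 5, 8, 10, 20, 40.
Compute 19^d (mod 55) for the divisors d until we hit 1:
19^1 ≡ 19 (mod 55)
19^2 ≡ 31 (mod 55)
19^4 ≡ 26 (mod 55)
19^5 ≡ 54 (mod 55)
19^8 ≡ 16 (mod 55)
19^10 ≡ 1 (mod 55) ✓
So ord_55(19) = 10.

10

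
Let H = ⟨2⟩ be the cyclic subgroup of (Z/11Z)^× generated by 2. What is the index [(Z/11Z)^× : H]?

ord(2) | φ(11) = 11 − 1 = 10 = 2 · 5.
Divisors of 10: 1, 2, 5, 10.
Compute 2^d (mod 11) for the divisors d until we hit 1:
2^1 ≡ 2 (mod 11)
2^2 ≡ 4 (mod 11)
2^5 ≡ 10 (mod 11)
2^10 ≡ 1 (mod 11) ✓
Thus |⟨2⟩| = ord(2) = 10.
[(Z/11Z)^× : ⟨2⟩] = 10/10 = 1.

1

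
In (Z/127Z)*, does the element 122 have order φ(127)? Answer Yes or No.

No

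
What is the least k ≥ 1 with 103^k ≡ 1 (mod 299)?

22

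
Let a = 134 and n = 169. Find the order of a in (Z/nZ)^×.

78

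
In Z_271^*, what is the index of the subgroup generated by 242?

90

ord(242) | φ(271) = 271 − 1 = 270 = 2 · 3^3 · 5.
Divisors of 270: 1, 2, 3, 5, 6, 9, 10, 15, 18, 27, 30, 45, 54, 90, 135, 270.
Test each divisor d:
242^1 ≡ 242 (mod 271)
242^2 ≡ 28 (mod 271)
242^3 ≡ 1 (mod 271) ✓
So ord_271(242) = 3, hence |⟨242⟩| = 3.
[(Z/271Z)^× : ⟨242⟩] = 270/3 = 90.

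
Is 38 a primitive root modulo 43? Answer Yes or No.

No

φ(43) = 43 − 1 = 42 = 2 · 3 · 7.
Test 38^(42/q) mod 43 for each prime factor q of 42:
38^21 ≡ 1 (mod 43)  [q = 2: ≡ 1 ✗]
38^14 ≡ 36 (mod 43)  [q = 3: ≢ 1 ✓]
38^6 ≡ 16 (mod 43)  [q = 7: ≢ 1 ✓]
38^21 ≡ 1 shows ord(38) | 21, strictly less than φ(43); not a primitive root.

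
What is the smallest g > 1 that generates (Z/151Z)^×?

6

φ(151) = 151 − 1 = 150 = 2 · 3 · 5^2.
g is a primitive root iff g^(150/q) ≢ 1 (mod 151) for each prime q ∈ {2, 3, 5}.
g = 2: 2^75 ≡ 1 — hits 1, so not a primitive root.
g = 3: 3^75 ≡ 150; 3^50 ≡ 1 — hits 1, so not a primitive root.
g = 4: 4^75 ≡ 1 — hits 1, so not a primitive root.
g = 5: 5^75 ≡ 1 — hits 1, so not a primitive root.
g = 6: 6^75 ≡ 150; 6^50 ≡ 32; 6^30 ≡ 59 — none is 1, so 6 is a primitive root.
So 6 is the smallest generator of (Z/151Z)^×.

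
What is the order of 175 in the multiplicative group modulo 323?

ord(175) | φ(323) = φ(17·19) = (17−1)·(19−1) = 16·18 = 288 = 2^5 · 3^2.
Divisors of 288: 1, 2, 3, 4, 6, 8, 9, 12, 16, 18, 24, 32, 36, 48, 72, 96, 144, 288.
Evaluate successive powers at the divisors of 288:
175^1 ≡ 175
175^2 ≡ 263
175^3 ≡ 159
175^4 ≡ 47
175^6 ≡ 87
175^8 ≡ 271
175^9 ≡ 267
175^12 ≡ 140
175^16 ≡ 120
175^18 ≡ 229
175^24 ≡ 220
175^32 ≡ 188
175^36 ≡ 115
175^48 ≡ 273
175^72 ≡ 305
175^96 ≡ 239
175^144 ≡ 1
Hence ord(175) = 144.

144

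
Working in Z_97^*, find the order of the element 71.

96

By Lagrange's theorem, ord_97(71) divides φ(97) = 97 − 1 = 96 = 2^5 · 3.
Divisors of 96: 1, 2, 3, 4, 6, 8, 12, 16, 24, 32, 48, 96.
Compute 71^d (mod 97) for the divisors d until we hit 1:
71^1 ≡ 71 (mod 97)
71^2 ≡ 94 (mod 97)
71^3 ≡ 78 (mod 97)
71^4 ≡ 9 (mod 97)
71^6 ≡ 70 (mod 97)
71^8 ≡ 81 (mod 97)
71^12 ≡ 50 (mod 97)
71^16 ≡ 62 (mod 97)
71^24 ≡ 75 (mod 97)
71^32 ≡ 61 (mod 97)
71^48 ≡ 96 (mod 97)
71^96 ≡ 1 (mod 97) ✓
So ord_97(71) = 96.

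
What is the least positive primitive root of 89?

3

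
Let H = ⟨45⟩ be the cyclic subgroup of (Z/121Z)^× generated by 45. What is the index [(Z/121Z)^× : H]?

10

The order of 45 must divide φ(121) = φ(11^2) = 11·(11−1) = 110 = 2 · 5 · 11.
Divisors of 110: 1, 2, 5, 10, 11, 22, 55, 110.
Compute 45^d (mod 121) for the divisors d until we hit 1:
45^1 ≡ 45 (mod 121)
45^2 ≡ 89 (mod 121)
45^5 ≡ 100 (mod 121)
45^10 ≡ 78 (mod 121)
45^11 ≡ 1 (mod 121) ✓
Thus |⟨45⟩| = ord(45) = 11.
Index = |(Z/121Z)^×| / |⟨45⟩| = 110 / 11 = 10.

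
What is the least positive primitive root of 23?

φ(23) = 23 − 1 = 22 = 2 · 11.
Test candidates g = 2, 3, … against the prime factors q ∈ {2, 11} of φ(23): g is a generator iff g^(22/q) ≢ 1 for every such q.
g = 2: 2^11 ≡ 1 — hits 1, so not a primitive root.
g = 3: 3^11 ≡ 1 — hits 1, so not a primitive root.
g = 4: 4^11 ≡ 1 — hits 1, so not a primitive root.
g = 5: 5^11 ≡ 22; 5^2 ≡ 2 — none is 1, so 5 is a primitive root.
Hence the least primitive root of 23 is 5.

5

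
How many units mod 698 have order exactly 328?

0

φ(698) = φ(2)·φ(349) = 1·348 = 348 = 2^2 · 3 · 29.
Since (Z/698Z)^× is cyclic of order 348, the number of elements of order d is φ(d) when d | 348 and 0 otherwise.
Since 328 ∤ 348, the count is 0.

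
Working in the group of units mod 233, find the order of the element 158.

Since 158 ∈ (Z/233Z)^×, its order divides φ(233) = 233 − 1 = 232 = 2^3 · 29.
Divisors of 232: 1, 2, 4, 8, 29, 58, 116, 232.
Check 158^d mod 233 for each divisor in increasing order:
158^1 ≡ 158 (mod 233)
158^2 ≡ 33 (mod 233)
158^4 ≡ 157 (mod 233)
158^8 ≡ 184 (mod 233)
158^29 ≡ 97 (mod 233)
158^58 ≡ 89 (mod 233)
158^116 ≡ 232 (mod 233)
158^232 ≡ 1 (mod 233) ✓
Hence ord(158) = 232.

232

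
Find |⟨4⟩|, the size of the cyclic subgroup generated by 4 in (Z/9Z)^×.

3

The order of 4 must divide φ(9) = φ(3^2) = 3·(3−1) = 6 = 2 · 3.
Divisors of 6: 1, 2, 3, 6.
Evaluate successive powers at the divisors of 6:
4^1 ≡ 4 (mod 9)
4^2 ≡ 7 (mod 9)
4^3 ≡ 1 (mod 9) ✓
Hence ord(4) = 3.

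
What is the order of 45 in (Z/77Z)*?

The order of 45 must divide φ(77) = φ(7·11) = (7−1)·(11−1) = 6·10 = 60 = 2^2 · 3 · 5.
Divisors of 60: 1, 2, 3, 4, 5, 6, 10, 12, 15, 20, 30, 60.
Evaluate successive powers at the divisors of 60:
45^1 ≡ 45 (mod 77)
45^2 ≡ 23 (mod 77)
45^3 ≡ 34 (mod 77)
45^4 ≡ 67 (mod 77)
45^5 ≡ 12 (mod 77)
45^6 ≡ 1 (mod 77) ✓
So ord_77(45) = 6.

6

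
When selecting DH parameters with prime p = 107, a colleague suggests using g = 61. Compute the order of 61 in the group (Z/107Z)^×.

53

By Lagrange's theorem, ord_107(61) divides φ(107) = 107 − 1 = 106 = 2 · 53.
Divisors of 106: 1, 2, 53, 106.
Evaluate successive powers at the divisors of 106:
61^1 ≡ 61 (mod 107)
61^2 ≡ 83 (mod 107)
61^53 ≡ 1 (mod 107) ✓
Therefore the multiplicative order of 61 modulo 107 is 53.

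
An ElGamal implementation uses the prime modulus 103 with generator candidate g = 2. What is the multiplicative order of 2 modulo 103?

Since 2 ∈ (Z/103Z)^×, its order divides φ(103) = 103 − 1 = 102 = 2 · 3 · 17.
Divisors of 102: 1, 2, 3, 6, 17, 34, 51, 102.
Check 2^d mod 103 for each divisor in increasing order:
2^1 ≡ 2
2^2 ≡ 4
2^3 ≡ 8
2^6 ≡ 64
2^17 ≡ 56
2^34 ≡ 46
2^51 ≡ 1
The smallest such exponent is 51, so the order of 2 is 51.

51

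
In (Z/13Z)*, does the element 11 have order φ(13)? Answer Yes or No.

φ(13) = 13 − 1 = 12 = 2^2 · 3.
It suffices to check that the order of 11 is not a proper divisor of 12: compute 11^(12/q) for q ∈ {2, 3}.
11^6 ≡ 12 (mod 13)  [q = 2: ≢ 1 ✓]
11^4 ≡ 3 (mod 13)  [q = 3: ≢ 1 ✓]
Every test exponent gives a nontrivial residue, hence 11 generates the full group.

Yes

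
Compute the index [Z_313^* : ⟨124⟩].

3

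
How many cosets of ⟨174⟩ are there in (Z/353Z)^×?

1

ord(174) | φ(353) = 353 − 1 = 352 = 2^5 · 11.
Divisors of 352: 1, 2, 4, 8, 11, 16, 22, 32, 44, 88, 176, 352.
Check 174^d mod 353 for each divisor in increasing order:
174^1 ≡ 174 (mod 353)
174^2 ≡ 271 (mod 353)
174^4 ≡ 17 (mod 353)
174^8 ≡ 289 (mod 353)
174^11 ≡ 294 (mod 353)
174^16 ≡ 213 (mod 353)
174^22 ≡ 304 (mod 353)
174^32 ≡ 185 (mod 353)
174^44 ≡ 283 (mod 353)
174^88 ≡ 311 (mod 353)
174^176 ≡ 352 (mod 353)
174^352 ≡ 1 (mod 353) ✓
Thus |⟨174⟩| = ord(174) = 352.
[(Z/353Z)^× : ⟨174⟩] = 352/352 = 1.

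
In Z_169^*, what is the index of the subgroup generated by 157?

ord(157) | φ(169) = φ(13^2) = 13·(13−1) = 156 = 2^2 · 3 · 13.
Divisors of 156: 1, 2, 3, 4, 6, 12, 13, 26, 39, 52, 78, 156.
Compute 157^d (mod 169) for the divisors d until we hit 1:
157^1 ≡ 157 (mod 169)
157^2 ≡ 144 (mod 169)
157^3 ≡ 131 (mod 169)
157^4 ≡ 118 (mod 169)
157^6 ≡ 92 (mod 169)
157^12 ≡ 14 (mod 169)
157^13 ≡ 1 (mod 169) ✓
Thus |⟨157⟩| = ord(157) = 13.
The index is φ(169) / ord(157) = 156 / 13 = 12.

12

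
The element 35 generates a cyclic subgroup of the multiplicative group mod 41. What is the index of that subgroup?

1

The order of 35 must divide φ(41) = 41 − 1 = 40 = 2^3 · 5.
Divisors of 40: 1, 2, 4, 5, 8, 10, 20, 40.
Compute 35^d (mod 41) for the divisors d until we hit 1:
35^1 ≡ 35
35^2 ≡ 36
35^4 ≡ 25
35^5 ≡ 14
35^8 ≡ 10
35^10 ≡ 32
35^20 ≡ 40
35^40 ≡ 1
So ord_41(35) = 40, hence |⟨35⟩| = 40.
[(Z/41Z)^× : ⟨35⟩] = 40/40 = 1.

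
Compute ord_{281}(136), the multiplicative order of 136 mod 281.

By Lagrange's theorem, ord_281(136) divides φ(281) = 281 − 1 = 280 = 2^3 · 5 · 7.
Divisors of 280: 1, 2, 4, 5, 7, 8, 10, 14, 20, 28, 35, 40, 56, 70, 140, 280.
Test each divisor d:
136^1 ≡ 136 (mod 281)
136^2 ≡ 231 (mod 281)
136^4 ≡ 252 (mod 281)
136^5 ≡ 271 (mod 281)
136^7 ≡ 219 (mod 281)
136^8 ≡ 279 (mod 281)
136^10 ≡ 100 (mod 281)
136^14 ≡ 191 (mod 281)
136^20 ≡ 165 (mod 281)
136^28 ≡ 232 (mod 281)
136^35 ≡ 228 (mod 281)
136^40 ≡ 249 (mod 281)
136^56 ≡ 153 (mod 281)
136^70 ≡ 280 (mod 281)
136^140 ≡ 1 (mod 281) ✓
The smallest such exponent is 140, so the order of 136 is 140.

140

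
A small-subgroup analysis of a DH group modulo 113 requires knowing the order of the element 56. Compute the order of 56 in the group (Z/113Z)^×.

By Lagrange's theorem, ord_113(56) divides φ(113) = 113 − 1 = 112 = 2^4 · 7.
Divisors of 112: 1, 2, 4, 7, 8, 14, 16, 28, 56, 112.
Check 56^d mod 113 for each divisor in increasing order:
56^1 ≡ 56 (mod 113)
56^2 ≡ 85 (mod 113)
56^4 ≡ 106 (mod 113)
56^7 ≡ 15 (mod 113)
56^8 ≡ 49 (mod 113)
56^14 ≡ 112 (mod 113)
56^16 ≡ 28 (mod 113)
56^28 ≡ 1 (mod 113) ✓
Therefore the multiplicative order of 56 modulo 113 is 28.

28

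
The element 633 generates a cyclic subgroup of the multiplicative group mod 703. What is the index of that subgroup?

36

The order of 633 must divide φ(703) = φ(19·37) = (19−1)·(37−1) = 18·36 = 648 = 2^3 · 3^4.
Divisors of 648: 1, 2, 3, 4, 6, 8, 9, 12, 18, 24, 27, 36, 54, 72, 81, 108, 162, 216, 324, 648.
Compute 633^d (mod 703) for the divisors d until we hit 1:
633^1 ≡ 633 (mod 703)
633^2 ≡ 682 (mod 703)
633^3 ≡ 64 (mod 703)
633^4 ≡ 441 (mod 703)
633^6 ≡ 581 (mod 703)
633^8 ≡ 453 (mod 703)
633^9 ≡ 628 (mod 703)
633^12 ≡ 121 (mod 703)
633^18 ≡ 1 (mod 703) ✓
So ord_703(633) = 18, hence |⟨633⟩| = 18.
[(Z/703Z)^× : ⟨633⟩] = 648/18 = 36.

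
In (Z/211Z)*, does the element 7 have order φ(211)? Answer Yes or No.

Yes

φ(211) = 211 − 1 = 210 = 2 · 3 · 5 · 7.
It suffices to check that the order of 7 is not a proper divisor of 210: compute 7^(210/q) for q ∈ {2, 3, 5, 7}.
7^105 ≡ 210 (mod 211)  [q = 2: ≢ 1 ✓]
7^70 ≡ 196 (mod 211)  [q = 3: ≢ 1 ✓]
7^42 ≡ 71 (mod 211)  [q = 5: ≢ 1 ✓]
7^30 ≡ 58 (mod 211)  [q = 7: ≢ 1 ✓]
None equal 1, so ord_211(7) = 210: 7 is a primitive root.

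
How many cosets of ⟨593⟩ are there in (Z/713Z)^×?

12

By Lagrange's theorem, ord_713(593) divides φ(713) = φ(23·31) = (23−1)·(31−1) = 22·30 = 660 = 2^2 · 3 · 5 · 11.
Divisors of 660: 1, 2, 3, 4, 5, 6, 10, 11, 12, 15, 20, 22, 30, 33, 44, 55, 60, 66, 110, 132, 165, 220, 330, 660.
Check 593^d mod 713 for each divisor in increasing order:
593^1 ≡ 593
593^2 ≡ 140
593^3 ≡ 312
593^4 ≡ 349
593^5 ≡ 187
593^6 ≡ 376
593^10 ≡ 32
593^11 ≡ 438
593^12 ≡ 202
593^15 ≡ 280
593^20 ≡ 311
593^22 ≡ 47
593^30 ≡ 683
593^33 ≡ 622
593^44 ≡ 70
593^55 ≡ 1
The order of 593 is 55, so the subgroup it generates has 55 elements.
Index = |(Z/713Z)^×| / |⟨593⟩| = 660 / 55 = 12.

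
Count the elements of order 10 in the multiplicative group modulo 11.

4

φ(11) = 11 − 1 = 10 = 2 · 5.
(Z/11Z)^× is cyclic (|G| = 10); a cyclic group of order m has exactly φ(d) elements of each order d | m, and none otherwise.
10 = 2 · 5 divides 10, and φ(10) = 4.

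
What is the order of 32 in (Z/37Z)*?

36

ord(32) | φ(37) = 37 − 1 = 36 = 2^2 · 3^2.
Divisors of 36: 1, 2, 3, 4, 6, 9, 12, 18, 36.
Compute 32^d (mod 37) for the divisors d until we hit 1:
32^1 ≡ 32 (mod 37)
32^2 ≡ 25 (mod 37)
32^3 ≡ 23 (mod 37)
32^4 ≡ 33 (mod 37)
32^6 ≡ 11 (mod 37)
32^9 ≡ 31 (mod 37)
32^12 ≡ 10 (mod 37)
32^18 ≡ 36 (mod 37)
32^36 ≡ 1 (mod 37) ✓
Hence ord(32) = 36.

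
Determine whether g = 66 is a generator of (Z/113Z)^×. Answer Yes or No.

Yes

φ(113) = 113 − 1 = 112 = 2^4 · 7.
An element g generates (Z/113Z)^× iff g^(112/q) ≢ 1 (mod 113) for each prime q ∈ {2, 7}.
66^56 ≡ 112 (mod 113)  [q = 2: ≢ 1 ✓]
66^16 ≡ 16 (mod 113)  [q = 7: ≢ 1 ✓]
Every test exponent gives a nontrivial residue, hence 66 generates the full group.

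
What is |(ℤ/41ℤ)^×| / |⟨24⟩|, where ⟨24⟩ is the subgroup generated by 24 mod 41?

1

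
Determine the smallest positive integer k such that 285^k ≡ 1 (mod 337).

ord(285) | φ(337) = 337 − 1 = 336 = 2^4 · 3 · 7.
Divisors of 336: 1, 2, 3, 4, 6, 7, 8, 12, 14, 16, 21, 24, 28, 42, 48, 56, 84, 112, 168, 336.
Evaluate successive powers at the divisors of 336:
285^1 ≡ 285 (mod 337)
285^2 ≡ 8 (mod 337)
285^3 ≡ 258 (mod 337)
285^4 ≡ 64 (mod 337)
285^6 ≡ 175 (mod 337)
285^7 ≡ 336 (mod 337)
285^8 ≡ 52 (mod 337)
285^12 ≡ 295 (mod 337)
285^14 ≡ 1 (mod 337) ✓
The smallest such exponent is 14, so the order of 285 is 14.

14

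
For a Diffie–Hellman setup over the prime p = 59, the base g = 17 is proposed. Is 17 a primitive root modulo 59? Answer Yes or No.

φ(59) = 59 − 1 = 58 = 2 · 29.
17 is a primitive root mod 59 iff 17^(φ(59)/q) ≢ 1 for every prime q | φ(59), i.e. q ∈ {2, 29}.
17^29 ≡ 1 (mod 59)  [q = 2: ≡ 1 ✗]
17^2 ≡ 53 (mod 59)  [q = 29: ≢ 1 ✓]
Since 17^29 ≡ 1, the order of 17 divides 29 < 58, so 17 is not a primitive root.

No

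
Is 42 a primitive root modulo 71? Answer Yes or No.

φ(71) = 71 − 1 = 70 = 2 · 5 · 7.
It suffices to check that the order of 42 is not a proper divisor of 70: compute 42^(70/q) for q ∈ {2, 5, 7}.
42^35 ≡ 70 (mod 71)  [q = 2: ≢ 1 ✓]
42^14 ≡ 57 (mod 71)  [q = 5: ≢ 1 ✓]
42^10 ≡ 48 (mod 71)  [q = 7: ≢ 1 ✓]
Every test exponent gives a nontrivial residue, hence 42 generates the full group.

Yes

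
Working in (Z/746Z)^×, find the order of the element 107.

The order of 107 must divide φ(746) = φ(2)·φ(373) = 1·372 = 372 = 2^2 · 3 · 31.
Divisors of 372: 1, 2, 3, 4, 6, 12, 31, 62, 93, 124, 186, 372.
Compute 107^d (mod 746) for the divisors d until we hit 1:
107^1 ≡ 107 (mod 746)
107^2 ≡ 259 (mod 746)
107^3 ≡ 111 (mod 746)
107^4 ≡ 687 (mod 746)
107^6 ≡ 385 (mod 746)
107^12 ≡ 517 (mod 746)
107^31 ≡ 657 (mod 746)
107^62 ≡ 461 (mod 746)
107^93 ≡ 1 (mod 746) ✓
Therefore the multiplicative order of 107 modulo 746 is 93.

93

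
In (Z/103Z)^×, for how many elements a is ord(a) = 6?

2

φ(103) = 103 − 1 = 102 = 2 · 3 · 17.
In a cyclic group of order 102, there are φ(d) elements of order d for each divisor d of 102, and zero for non-divisors.
6 = 2 · 3 divides 102, and φ(6) = 2.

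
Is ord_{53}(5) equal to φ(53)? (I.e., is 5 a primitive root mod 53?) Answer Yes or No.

Yes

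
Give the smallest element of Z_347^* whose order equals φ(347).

2

φ(347) = 347 − 1 = 346 = 2 · 173.
g is a primitive root iff g^(346/q) ≢ 1 (mod 347) for each prime q ∈ {2, 173}.
g = 2: 2^173 ≡ 346; 2^2 ≡ 4 — none is 1, so 2 is a primitive root.
Hence the least primitive root of 347 is 2.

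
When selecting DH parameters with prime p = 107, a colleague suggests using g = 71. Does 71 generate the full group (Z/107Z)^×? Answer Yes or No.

Yes

φ(107) = 107 − 1 = 106 = 2 · 53.
Test 71^(106/q) mod 107 for each prime factor q of 106:
71^53 ≡ 106 (mod 107)  [q = 2: ≢ 1 ✓]
71^2 ≡ 12 (mod 107)  [q = 53: ≢ 1 ✓]
All checks pass, so 71 has order 106 and is a primitive root modulo 107.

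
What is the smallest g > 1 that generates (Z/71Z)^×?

φ(71) = 71 − 1 = 70 = 2 · 5 · 7.
Test candidates g = 2, 3, … against the prime factors q ∈ {2, 5, 7} of φ(71): g is a generator iff g^(70/q) ≢ 1 for every such q.
g = 2: 2^35 ≡ 1 — hits 1, so not a primitive root.
g = 3: 3^35 ≡ 1 — hits 1, so not a primitive root.
g = 4: 4^35 ≡ 1 — hits 1, so not a primitive root.
g = 5: 5^35 ≡ 1 — hits 1, so not a primitive root.
g = 6: 6^35 ≡ 1 — hits 1, so not a primitive root.
g = 7: 7^35 ≡ 70; 7^14 ≡ 54; 7^10 ≡ 45 — none is 1, so 7 is a primitive root.
So 7 is the smallest generator of (Z/71Z)^×.

7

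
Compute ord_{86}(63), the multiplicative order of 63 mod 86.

42

Since 63 ∈ (Z/86Z)^×, its order divides φ(86) = φ(2)·φ(43) = 1·42 = 42 = 2 · 3 · 7.
Divisors of 42: 1, 2, 3, 6, 7, 14, 21, 42.
Compute 63^d (mod 86) for the divisors d until we hit 1:
63^1 ≡ 63
63^2 ≡ 13
63^3 ≡ 45
63^6 ≡ 47
63^7 ≡ 37
63^14 ≡ 79
63^21 ≡ 85
63^42 ≡ 1
So ord_86(63) = 42.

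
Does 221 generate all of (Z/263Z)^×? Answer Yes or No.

No

φ(263) = 263 − 1 = 262 = 2 · 131.
An element g generates (Z/263Z)^× iff g^(262/q) ≢ 1 (mod 263) for each prime q ∈ {2, 131}.
221^131 ≡ 1 (mod 263)  [q = 2: ≡ 1 ✗]
221^2 ≡ 186 (mod 263)  [q = 131: ≢ 1 ✓]
Since 221^131 ≡ 1, the order of 221 divides 131 < 262, so 221 is not a primitive root.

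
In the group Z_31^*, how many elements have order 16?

0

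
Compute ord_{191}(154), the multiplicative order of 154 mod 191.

By Lagrange's theorem, ord_191(154) divides φ(191) = 191 − 1 = 190 = 2 · 5 · 19.
Divisors of 190: 1, 2, 5, 10, 19, 38, 95, 190.
Test each divisor d:
154^1 ≡ 154 (mod 191)
154^2 ≡ 32 (mod 191)
154^5 ≡ 121 (mod 191)
154^10 ≡ 125 (mod 191)
154^19 ≡ 1 (mod 191) ✓
The smallest such exponent is 19, so the order of 154 is 19.

19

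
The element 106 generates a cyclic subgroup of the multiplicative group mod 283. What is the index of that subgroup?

6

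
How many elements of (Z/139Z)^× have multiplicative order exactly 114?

φ(139) = 139 − 1 = 138 = 2 · 3 · 23.
In a cyclic group of order 138, there are φ(d) elements of order d for each divisor d of 138, and zero for non-divisors.
Since 114 ∤ 138, the count is 0.

0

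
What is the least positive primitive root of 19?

φ(19) = 19 − 1 = 18 = 2 · 3^2.
g is a primitive root iff g^(18/q) ≢ 1 (mod 19) for each prime q ∈ {2, 3}.
g = 2: 2^9 ≡ 18; 2^6 ≡ 7 — none is 1, so 2 is a primitive root.
Hence the least primitive root of 19 is 2.

2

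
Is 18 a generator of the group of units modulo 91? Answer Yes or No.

91 = 7 · 13 is a product of two distinct odd primes, so (Z/91Z)^× ≅ (Z/7Z)^× × (Z/13Z)^× is not cyclic.
No primitive root modulo 91 exists; in particular 18 is not one.

No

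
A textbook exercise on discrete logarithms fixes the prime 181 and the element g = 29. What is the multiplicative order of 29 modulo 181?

15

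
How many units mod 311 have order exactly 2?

1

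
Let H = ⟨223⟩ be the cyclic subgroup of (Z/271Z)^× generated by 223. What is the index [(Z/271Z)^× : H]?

2

The order of 223 must divide φ(271) = 271 − 1 = 270 = 2 · 3^3 · 5.
Divisors of 270: 1, 2, 3, 5, 6, 9, 10, 15, 18, 27, 30, 45, 54, 90, 135, 270.
Check 223^d mod 271 for each divisor in increasing order:
223^1 ≡ 223
223^2 ≡ 136
223^3 ≡ 247
223^5 ≡ 259
223^6 ≡ 34
223^9 ≡ 268
223^10 ≡ 144
223^15 ≡ 169
223^18 ≡ 9
223^27 ≡ 244
223^30 ≡ 106
223^45 ≡ 28
223^54 ≡ 187
223^90 ≡ 242
223^135 ≡ 1
Thus |⟨223⟩| = ord(223) = 135.
The index is φ(271) / ord(223) = 270 / 135 = 2.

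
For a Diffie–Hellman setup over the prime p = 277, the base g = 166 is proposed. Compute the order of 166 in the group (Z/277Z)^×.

The order of 166 must divide φ(277) = 277 − 1 = 276 = 2^2 · 3 · 23.
Divisors of 276: 1, 2, 3, 4, 6, 12, 23, 46, 69, 92, 138, 276.
Evaluate successive powers at the divisors of 276:
166^1 ≡ 166 (mod 277)
166^2 ≡ 133 (mod 277)
166^3 ≡ 195 (mod 277)
166^4 ≡ 238 (mod 277)
166^6 ≡ 76 (mod 277)
166^12 ≡ 236 (mod 277)
166^23 ≡ 182 (mod 277)
166^46 ≡ 161 (mod 277)
166^69 ≡ 217 (mod 277)
166^92 ≡ 160 (mod 277)
166^138 ≡ 276 (mod 277)
166^276 ≡ 1 (mod 277) ✓
The smallest such exponent is 276, so the order of 166 is 276.

276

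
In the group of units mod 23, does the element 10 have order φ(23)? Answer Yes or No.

Yes

φ(23) = 23 − 1 = 22 = 2 · 11.
10 is a primitive root mod 23 iff 10^(φ(23)/q) ≢ 1 for every prime q | φ(23), i.e. q ∈ {2, 11}.
10^11 ≡ 22 (mod 23)  [q = 2: ≢ 1 ✓]
10^2 ≡ 8 (mod 23)  [q = 11: ≢ 1 ✓]
None equal 1, so ord_23(10) = 22: 10 is a primitive root.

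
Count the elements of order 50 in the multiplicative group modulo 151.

φ(151) = 151 − 1 = 150 = 2 · 3 · 5^2.
Since (Z/151Z)^× is cyclic of order 150, the number of elements of order d is φ(d) when d | 150 and 0 otherwise.
50 = 2 · 5^2 divides 150, and φ(50) = 20.

20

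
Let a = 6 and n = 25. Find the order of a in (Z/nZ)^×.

ord(6) | φ(25) = φ(5^2) = 5·(5−1) = 20 = 2^2 · 5.
Divisors of 20: 1, 2, 4, 5, 10, 20.
Compute 6^d (mod 25) for the divisors d until we hit 1:
6^1 ≡ 6 (mod 25)
6^2 ≡ 11 (mod 25)
6^4 ≡ 21 (mod 25)
6^5 ≡ 1 (mod 25) ✓
So ord_25(6) = 5.

5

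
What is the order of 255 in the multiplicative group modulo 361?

114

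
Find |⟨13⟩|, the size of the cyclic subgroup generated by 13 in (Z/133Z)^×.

18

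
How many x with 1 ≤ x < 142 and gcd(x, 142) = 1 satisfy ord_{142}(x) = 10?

4

φ(142) = φ(2)·φ(71) = 1·70 = 70 = 2 · 5 · 7.
In a cyclic group of order 70, there are φ(d) elements of order d for each divisor d of 70, and zero for non-divisors.
10 = 2 · 5 divides 70, and φ(10) = 4.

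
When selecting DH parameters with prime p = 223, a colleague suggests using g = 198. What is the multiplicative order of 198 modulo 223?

The order of 198 must divide φ(223) = 223 − 1 = 222 = 2 · 3 · 37.
Divisors of 222: 1, 2, 3, 6, 37, 74, 111, 222.
Evaluate successive powers at the divisors of 222:
198^1 ≡ 198 (mod 223)
198^2 ≡ 179 (mod 223)
198^3 ≡ 208 (mod 223)
198^6 ≡ 2 (mod 223)
198^37 ≡ 184 (mod 223)
198^74 ≡ 183 (mod 223)
198^111 ≡ 222 (mod 223)
198^222 ≡ 1 (mod 223) ✓
The smallest such exponent is 222, so the order of 198 is 222.

222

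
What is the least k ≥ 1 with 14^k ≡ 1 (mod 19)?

The order of 14 must divide φ(19) = 19 − 1 = 18 = 2 · 3^2.
Divisors of 18: 1, 2, 3, 6, 9, 18.
Compute 14^d (mod 19) for the divisors d until we hit 1:
14^1 ≡ 14 (mod 19)
14^2 ≡ 6 (mod 19)
14^3 ≡ 8 (mod 19)
14^6 ≡ 7 (mod 19)
14^9 ≡ 18 (mod 19)
14^18 ≡ 1 (mod 19) ✓
The smallest such exponent is 18, so the order of 14 is 18.

18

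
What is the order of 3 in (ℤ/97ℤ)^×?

Since 3 ∈ (Z/97Z)^×, its order divides φ(97) = 97 − 1 = 96 = 2^5 · 3.
Divisors of 96: 1, 2, 3, 4, 6, 8, 12, 16, 24, 32, 48, 96.
Check 3^d mod 97 for each divisor in increasing order:
3^1 ≡ 3 (mod 97)
3^2 ≡ 9 (mod 97)
3^3 ≡ 27 (mod 97)
3^4 ≡ 81 (mod 97)
3^6 ≡ 50 (mod 97)
3^8 ≡ 62 (mod 97)
3^12 ≡ 75 (mod 97)
3^16 ≡ 61 (mod 97)
3^24 ≡ 96 (mod 97)
3^32 ≡ 35 (mod 97)
3^48 ≡ 1 (mod 97) ✓
Therefore the multiplicative order of 3 modulo 97 is 48.

48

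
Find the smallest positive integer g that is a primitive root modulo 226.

3

φ(226) = φ(2)·φ(113) = 1·112 = 112 = 2^4 · 7.
g is a primitive root iff g^(112/q) ≢ 1 (mod 226) for each prime q ∈ {2, 7}.
g = 2: gcd(2, 226) = 2 > 1, not a unit — skip.
g = 3: 3^56 ≡ 225; 3^16 ≡ 49 — none is 1, so 3 is a primitive root.
So 3 is the smallest generator of (Z/226Z)^×.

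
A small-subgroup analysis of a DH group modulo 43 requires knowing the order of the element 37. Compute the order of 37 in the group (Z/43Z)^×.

Since 37 ∈ (Z/43Z)^×, its order divides φ(43) = 43 − 1 = 42 = 2 · 3 · 7.
Divisors of 42: 1, 2, 3, 6, 7, 14, 21, 42.
Compute 37^d (mod 43) for the divisors d until we hit 1:
37^1 ≡ 37 (mod 43)
37^2 ≡ 36 (mod 43)
37^3 ≡ 42 (mod 43)
37^6 ≡ 1 (mod 43) ✓
Therefore the multiplicative order of 37 modulo 43 is 6.

6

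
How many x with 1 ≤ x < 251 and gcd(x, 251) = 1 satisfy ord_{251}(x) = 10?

4

φ(251) = 251 − 1 = 250 = 2 · 5^3.
(Z/251Z)^× is cyclic (|G| = 250); a cyclic group of order m has exactly φ(d) elements of each order d | m, and none otherwise.
10 = 2 · 5 divides 250, and φ(10) = 4.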